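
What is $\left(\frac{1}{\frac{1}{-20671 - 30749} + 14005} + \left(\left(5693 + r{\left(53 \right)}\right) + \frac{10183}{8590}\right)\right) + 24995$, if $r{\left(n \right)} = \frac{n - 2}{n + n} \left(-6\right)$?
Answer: $\frac{10060712228087444111}{327856817061730} \approx 30686.0$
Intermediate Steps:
$r{\left(n \right)} = - \frac{3 \left(-2 + n\right)}{n}$ ($r{\left(n \right)} = \frac{-2 + n}{2 n} \left(-6\right) = - \frac{3 \left(-2 + n\right)}{n}$)
$\left(\frac{1}{\frac{1}{-20671 - 30749} + 14005} + \left(\left(5693 + r{\left(53 \right)}\right) + \frac{10183}{8590}\right)\right) + 24995 = \left(\frac{1}{\frac{1}{-20671 - 30749} + 14005} + \left(\left(5693 - \left(3 - \frac{6}{53}\right)\right) + \frac{10183}{8590}\right)\right) + 24995 = \left(\frac{1}{\frac{1}{-51420} + 14005} + \left(\left(5693 + \left(-3 + 6 \cdot \frac{1}{53}\right)\right) + 10183 \cdot \frac{1}{8590}\right)\right) + 24995 = \left(\frac{1}{- \frac{1}{51420} + 14005} + \left(\left(5693 + \left(-3 + \frac{6}{53}\right)\right) + \frac{10183}{8590}\right)\right) + 24995 = \left(\frac{1}{\frac{720137099}{51420}} + \left(\left(5693 - \frac{153}{53}\right) + \frac{10183}{8590}\right)\right) + 24995 = \left(\frac{51420}{720137099} + \left(\frac{301576}{53} + \frac{10183}{8590}\right)\right) + 24995 = \left(\frac{51420}{720137099} + \frac{2591077539}{455270}\right) + 24995 = \frac{1865931085629502761}{327856817061730} + 24995 = \frac{10060712228087444111}{327856817061730}$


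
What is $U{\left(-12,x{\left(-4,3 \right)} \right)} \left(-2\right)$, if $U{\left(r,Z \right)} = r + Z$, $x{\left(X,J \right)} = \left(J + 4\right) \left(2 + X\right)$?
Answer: $52$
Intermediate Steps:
$x{\left(X,J \right)} = \left(2 + X\right) \left(4 + J\right)$ ($x{\left(X,J \right)} = \left(4 + J\right) \left(2 + X\right) = \left(2 + X\right) \left(4 + J\right)$)
$U{\left(r,Z \right)} = Z + r$
$U{\left(-12,x{\left(-4,3 \right)} \right)} \left(-2\right) = \left(\left(8 + 2 \cdot 3 + 4 \left(-4\right) + 3 \left(-4\right)\right) - 12\right) \left(-2\right) = \left(\left(8 + 6 - 16 - 12\right) - 12\right) \left(-2\right) = \left(-14 - 12\right) \left(-2\right) = \left(-26\right) \left(-2\right) = 52$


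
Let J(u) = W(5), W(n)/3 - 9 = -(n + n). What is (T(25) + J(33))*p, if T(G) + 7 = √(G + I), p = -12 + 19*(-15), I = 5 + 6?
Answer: 1188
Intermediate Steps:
I = 11
p = -297 (p = -12 - 285 = -297)
W(n) = 27 - 6*n (W(n) = 27 + 3*(-(n + n)) = 27 + 3*(-2*n) = 27 - 6*n)
J(u) = -3 (J(u) = 27 - 6*5 = 27 - 30 = -3)
T(G) = -7 + √(11 + G) (T(G) = -7 + √(G + 11) = -7 + √(11 + G))
(T(25) + J(33))*p = ((-7 + √(11 + 25)) - 3)*(-297) = ((-7 + √36) - 3)*(-297) = ((-7 + 6) - 3)*(-297) = (-1 - 3)*(-297) = -4*(-297) = 1188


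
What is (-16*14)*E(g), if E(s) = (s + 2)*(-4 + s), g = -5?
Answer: -6048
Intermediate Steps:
E(s) = (-4 + s)*(2 + s) (E(s) = (2 + s)*(-4 + s) = (-4 + s)*(2 + s))
(-16*14)*E(g) = (-16*14)*(-8 + (-5)² - 2*(-5)) = -224*(-8 + 25 + 10) = -224*27 = -6048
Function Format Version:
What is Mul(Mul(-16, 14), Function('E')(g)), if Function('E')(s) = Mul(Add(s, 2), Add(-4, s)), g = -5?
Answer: -6048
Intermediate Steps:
Function('E')(s) = Mul(Add(-4, s), Add(2, s)) (Function('E')(s) = Mul(Add(2, s), Add(-4, s)) = Mul(Add(-4, s), Add(2, s)))
Mul(Mul(-16, 14), Function('E')(g)) = Mul(Mul(-16, 14), Add(-8, Pow(-5, 2), Mul(-2, -5))) = Mul(-224, Add(-8, 25, 10)) = Mul(-224, 27) = -6048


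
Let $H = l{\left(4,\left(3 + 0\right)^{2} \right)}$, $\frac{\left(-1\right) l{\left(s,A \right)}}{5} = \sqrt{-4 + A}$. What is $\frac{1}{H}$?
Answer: $- \frac{\sqrt{5}}{25} \approx -0.089443$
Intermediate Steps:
$l{\left(s,A \right)} = - 5 \sqrt{-4 + A}$
$H = - 5 \sqrt{5}$ ($H = - 5 \sqrt{-4 + \left(3 + 0\right)^{2}} = - 5 \sqrt{-4 + 3^{2}} = - 5 \sqrt{-4 + 9} = - 5 \sqrt{5} \approx -11.18$)
$\frac{1}{H} = \frac{1}{\left(-5\right) \sqrt{5}} = - \frac{\sqrt{5}}{25}$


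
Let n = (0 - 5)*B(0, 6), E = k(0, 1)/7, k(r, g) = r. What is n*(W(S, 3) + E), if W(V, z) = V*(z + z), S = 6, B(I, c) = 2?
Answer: -360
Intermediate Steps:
W(V, z) = 2*V*z (W(V, z) = V*(2*z) = 2*V*z)
E = 0 (E = 0/7 = 0*(⅐) = 0)
n = -10 (n = (0 - 5)*2 = -5*2 = -10)
n*(W(S, 3) + E) = -10*(2*6*3 + 0) = -10*(36 + 0) = -10*36 = -360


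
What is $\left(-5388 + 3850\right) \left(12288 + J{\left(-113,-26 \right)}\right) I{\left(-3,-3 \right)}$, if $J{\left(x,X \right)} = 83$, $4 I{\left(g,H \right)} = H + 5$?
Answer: $-9513299$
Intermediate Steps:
$I{\left(g,H \right)} = \frac{5}{4} + \frac{H}{4}$ ($I{\left(g,H \right)} = \frac{H + 5}{4} = \frac{5 + H}{4} = \frac{5}{4} + \frac{H}{4}$)
$\left(-5388 + 3850\right) \left(12288 + J{\left(-113,-26 \right)}\right) I{\left(-3,-3 \right)} = \left(-5388 + 3850\right) \left(12288 + 83\right) \left(\frac{5}{4} + \frac{1}{4} \left(-3\right)\right) = \left(-1538\right) 12371 \left(\frac{5}{4} - \frac{3}{4}\right) = \left(-19026598\right) \frac{1}{2} = -9513299$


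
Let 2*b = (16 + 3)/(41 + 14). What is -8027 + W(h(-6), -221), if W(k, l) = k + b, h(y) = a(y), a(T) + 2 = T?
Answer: -883831/110 ≈ -8034.8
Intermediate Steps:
a(T) = -2 + T
h(y) = -2 + y
b = 19/110 (b = ((16 + 3)/(41 + 14))/2 = (19/55)/2 = (19*(1/55))/2 = (½)*(19/55) = 19/110 ≈ 0.17273)
W(k, l) = 19/110 + k (W(k, l) = k + 19/110 = 19/110 + k)
-8027 + W(h(-6), -221) = -8027 + (19/110 + (-2 - 6)) = -8027 + (19/110 - 8) = -8027 - 861/110 = -883831/110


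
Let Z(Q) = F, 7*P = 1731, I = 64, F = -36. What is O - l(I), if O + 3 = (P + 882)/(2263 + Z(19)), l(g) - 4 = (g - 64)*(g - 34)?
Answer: -5954/917 ≈ -6.4929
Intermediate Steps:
P = 1731/7 (P = (⅐)*1731 = 1731/7 ≈ 247.29)
Z(Q) = -36
l(g) = 4 + (-64 + g)*(-34 + g) (l(g) = 4 + (g - 64)*(g - 34) = 4 + (-64 + g)*(-34 + g))
O = -2286/917 (O = -3 + (1731/7 + 882)/(2263 - 36) = -3 + (7905/7)/2227 = -3 + (7905/7)*(1/2227) = -3 + 465/917 = -2286/917 ≈ -2.4929)
O - l(I) = -2286/917 - (2180 + 64² - 98*64) = -2286/917 - (2180 + 4096 - 6272) = -2286/917 - 1*4 = -2286/917 - 4 = -5954/917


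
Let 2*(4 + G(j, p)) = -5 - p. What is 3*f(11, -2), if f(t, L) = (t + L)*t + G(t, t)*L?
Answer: 369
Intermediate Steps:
G(j, p) = -13/2 - p/2 (G(j, p) = -4 + (-5 - p)/2 = -4 + (-5/2 - p/2) = -13/2 - p/2)
f(t, L) = L*(-13/2 - t/2) + t*(L + t) (f(t, L) = (t + L)*t + (-13/2 - t/2)*L = (L + t)*t + L*(-13/2 - t/2) = t*(L + t) + L*(-13/2 - t/2) = L*(-13/2 - t/2) + t*(L + t))
3*f(11, -2) = 3*(11² - 13/2*(-2) + (½)*(-2)*11) = 3*(121 + 13 - 11) = 3*123 = 369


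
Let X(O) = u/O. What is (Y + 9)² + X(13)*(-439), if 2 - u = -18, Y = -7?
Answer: -8728/13 ≈ -671.38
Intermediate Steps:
u = 20 (u = 2 - 1*(-18) = 2 + 18 = 20)
X(O) = 20/O
(Y + 9)² + X(13)*(-439) = (-7 + 9)² + (20/13)*(-439) = 2² + (20*(1/13))*(-439) = 4 + (20/13)*(-439) = 4 - 8780/13 = -8728/13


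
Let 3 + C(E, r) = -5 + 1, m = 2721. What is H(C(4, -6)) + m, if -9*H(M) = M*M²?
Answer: 24832/9 ≈ 2759.1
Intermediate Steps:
C(E, r) = -7 (C(E, r) = -3 + (-5 + 1) = -3 - 4 = -7)
H(M) = -M³/9 (H(M) = -M*M²/9 = -M³/9)
H(C(4, -6)) + m = -⅑*(-7)³ + 2721 = -⅑*(-343) + 2721 = 343/9 + 2721 = 24832/9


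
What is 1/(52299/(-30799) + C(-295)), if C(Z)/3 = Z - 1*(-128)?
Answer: -30799/15482598 ≈ -0.0019893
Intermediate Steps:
C(Z) = 384 + 3*Z (C(Z) = 3*(Z - 1*(-128)) = 3*(Z + 128) = 3*(128 + Z) = 384 + 3*Z)
1/(52299/(-30799) + C(-295)) = 1/(52299/(-30799) + (384 + 3*(-295))) = 1/(52299*(-1/30799) + (384 - 885)) = 1/(-52299/30799 - 501) = 1/(-15482598/30799) = -30799/15482598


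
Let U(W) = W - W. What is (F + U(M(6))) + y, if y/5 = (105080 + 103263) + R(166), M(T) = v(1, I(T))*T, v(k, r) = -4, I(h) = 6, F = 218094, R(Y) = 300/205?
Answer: 51652469/41 ≈ 1.2598e+6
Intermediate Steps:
R(Y) = 60/41 (R(Y) = 300*(1/205) = 60/41)
M(T) = -4*T
y = 42710615/41 (y = 5*((105080 + 103263) + 60/41) = 5*(208343 + 60/41) = 5*(8542123/41) = 42710615/41 ≈ 1.0417e+6)
U(W) = 0
(F + U(M(6))) + y = (218094 + 0) + 42710615/41 = 218094 + 42710615/41 = 51652469/41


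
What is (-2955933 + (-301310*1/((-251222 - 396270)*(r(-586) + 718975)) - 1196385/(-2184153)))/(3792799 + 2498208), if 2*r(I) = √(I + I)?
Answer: (-696723917530553848*√293 + 500927078606420268342395*I)/(1482812991523579322*(√293 - 718975*I)) ≈ -0.46987 - 3.5527e-15*I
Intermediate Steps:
r(I) = √2*√I/2 (r(I) = √(I + I)/2 = √(2*I)/2 = (√2*√I)/2 = √2*√I/2)
(-2955933 + (-301310*1/((-251222 - 396270)*(r(-586) + 718975)) - 1196385/(-2184153)))/(3792799 + 2498208) = (-2955933 + (-301310*1/((-251222 - 396270)*(√2*√(-586)/2 + 718975)) - 1196385/(-2184153)))/(3792799 + 2498208) = (-2955933 + (-301310*(-1/(647492*(√2*(I*√586)/2 + 718975))) - 1196385*(-1/2184153)))/6291007 = (-2955933 + (-301310*(-1/(647492*(I*√293 + 718975))) + 398795/728051))*(1/6291007) = (-2955933 + (-301310*(-1/(647492*(718975 + I*√293))) + 398795/728051))*(1/6291007) = (-2955933 + (-301310/(-465530560700 - 647492*I*√293) + 398795/728051))*(1/6291007) = (-2955933 + (398795/728051 - 301310/(-465530560700 - 647492*I*√293)))*(1/6291007) = (-2152069577788/728051 - 301310/(-465530560700 - 647492*I*√293))*(1/6291007) = -2152069577788/4580173937357 - 301310/(6291007*(-465530560700 - 647492*I*√293))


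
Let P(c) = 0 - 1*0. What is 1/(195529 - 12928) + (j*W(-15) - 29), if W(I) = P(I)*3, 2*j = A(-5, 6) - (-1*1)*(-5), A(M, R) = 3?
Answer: -5295428/182601 ≈ -29.000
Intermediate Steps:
P(c) = 0 (P(c) = 0 + 0 = 0)
j = -1 (j = (3 - (-1*1)*(-5))/2 = (3 - (-1)*(-5))/2 = (3 - 1*5)/2 = (3 - 5)/2 = (½)*(-2) = -1)
W(I) = 0 (W(I) = 0*3 = 0)
1/(195529 - 12928) + (j*W(-15) - 29) = 1/(195529 - 12928) + (-1*0 - 29) = 1/182601 + (0 - 29) = 1/182601 - 29 = -5295428/182601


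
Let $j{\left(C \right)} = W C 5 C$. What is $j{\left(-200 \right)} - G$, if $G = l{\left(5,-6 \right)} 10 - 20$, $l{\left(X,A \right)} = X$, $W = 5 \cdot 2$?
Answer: $1999970$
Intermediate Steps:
$W = 10$
$j{\left(C \right)} = 50 C^{2}$ ($j{\left(C \right)} = 10 C 5 C = 50 C C = 50 C^{2}$)
$G = 30$ ($G = 5 \cdot 10 - 20 = 50 - 20 = 30$)
$j{\left(-200 \right)} - G = 50 \left(-200\right)^{2} - 30 = 50 \cdot 40000 - 30 = 2000000 - 30 = 1999970$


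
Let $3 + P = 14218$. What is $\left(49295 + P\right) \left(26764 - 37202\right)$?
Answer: $-662917380$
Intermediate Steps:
$P = 14215$ ($P = -3 + 14218 = 14215$)
$\left(49295 + P\right) \left(26764 - 37202\right) = \left(49295 + 14215\right) \left(26764 - 37202\right) = 63510 \left(-10438\right) = -662917380$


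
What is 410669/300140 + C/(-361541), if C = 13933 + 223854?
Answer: 77104290749/108512915740 ≈ 0.71055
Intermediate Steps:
C = 237787
410669/300140 + C/(-361541) = 410669/300140 + 237787/(-361541) = 410669*(1/300140) + 237787*(-1/361541) = 410669/300140 - 237787/361541 = 77104290749/108512915740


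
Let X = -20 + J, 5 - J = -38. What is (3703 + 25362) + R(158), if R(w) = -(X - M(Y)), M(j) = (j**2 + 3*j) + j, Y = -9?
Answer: 29087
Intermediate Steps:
J = 43 (J = 5 - 1*(-38) = 5 + 38 = 43)
M(j) = j**2 + 4*j
X = 23 (X = -20 + 43 = 23)
R(w) = 22 (R(w) = -(23 - (-9)*(4 - 9)) = -(23 - (-9)*(-5)) = -(23 - 1*45) = -(23 - 45) = -1*(-22) = 22)
(3703 + 25362) + R(158) = (3703 + 25362) + 22 = 29065 + 22 = 29087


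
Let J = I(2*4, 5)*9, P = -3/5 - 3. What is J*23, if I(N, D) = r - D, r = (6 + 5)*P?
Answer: -46161/5 ≈ -9232.2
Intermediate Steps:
P = -18/5 (P = -3*⅕ - 3 = -⅗ - 3 = -18/5 ≈ -3.6000)
r = -198/5 (r = (6 + 5)*(-18/5) = 11*(-18/5) = -198/5 ≈ -39.600)
I(N, D) = -198/5 - D
J = -2007/5 (J = (-198/5 - 1*5)*9 = (-198/5 - 5)*9 = -223/5*9 = -2007/5 ≈ -401.40)
J*23 = -2007/5*23 = -46161/5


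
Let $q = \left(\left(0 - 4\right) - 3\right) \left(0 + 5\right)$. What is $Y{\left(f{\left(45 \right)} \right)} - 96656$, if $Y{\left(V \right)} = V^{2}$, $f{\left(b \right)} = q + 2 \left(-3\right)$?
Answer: $-94975$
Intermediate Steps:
$q = -35$ ($q = \left(\left(0 - 4\right) - 3\right) 5 = \left(-4 - 3\right) 5 = \left(-7\right) 5 = -35$)
$f{\left(b \right)} = -41$ ($f{\left(b \right)} = -35 + 2 \left(-3\right) = -35 - 6 = -41$)
$Y{\left(f{\left(45 \right)} \right)} - 96656 = \left(-41\right)^{2} - 96656 = 1681 - 96656 = -94975$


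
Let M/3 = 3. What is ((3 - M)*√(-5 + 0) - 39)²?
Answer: 1341 + 468*I*√5 ≈ 1341.0 + 1046.5*I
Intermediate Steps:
M = 9 (M = 3*3 = 9)
((3 - M)*√(-5 + 0) - 39)² = ((3 - 1*9)*√(-5 + 0) - 39)² = ((3 - 9)*√(-5) - 39)² = (-6*I*√5 - 39)² = (-39 - 6*I*√5)²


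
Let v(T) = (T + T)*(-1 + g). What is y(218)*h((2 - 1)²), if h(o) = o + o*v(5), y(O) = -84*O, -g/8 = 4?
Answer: 6024648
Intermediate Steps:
g = -32 (g = -8*4 = -32)
v(T) = -66*T (v(T) = (T + T)*(-1 - 32) = (2*T)*(-33) = -66*T)
h(o) = -329*o (h(o) = o + o*(-66*5) = o + o*(-330) = o - 330*o = -329*o)
y(218)*h((2 - 1)²) = (-84*218)*(-329*(2 - 1)²) = -(-6024648)*1² = -(-6024648) = -18312*(-329) = 6024648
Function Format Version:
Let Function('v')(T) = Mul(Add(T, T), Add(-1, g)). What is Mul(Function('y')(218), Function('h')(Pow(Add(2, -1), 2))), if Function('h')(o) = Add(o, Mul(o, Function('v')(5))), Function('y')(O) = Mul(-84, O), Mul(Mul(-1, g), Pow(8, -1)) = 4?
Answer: 6024648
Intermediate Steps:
g = -32 (g = Mul(-8, 4) = -32)
Function('v')(T) = Mul(-66, T) (Function('v')(T) = Mul(Add(T, T), Add(-1, -32)) = Mul(Mul(2, T), -33) = Mul(-66, T))
Function('h')(o) = Mul(-329, o) (Function('h')(o) = Add(o, Mul(o, Mul(-66, 5))) = Add(o, Mul(o, -330)) = Add(o, Mul(-330, o)) = Mul(-329, o))
Mul(Function('y')(218), Function('h')(Pow(Add(2, -1), 2))) = Mul(Mul(-84, 218), Mul(-329, Pow(Add(2, -1), 2))) = Mul(-18312, Mul(-329, Pow(1, 2))) = Mul(-18312, Mul(-329, 1)) = Mul(-18312, -329) = 6024648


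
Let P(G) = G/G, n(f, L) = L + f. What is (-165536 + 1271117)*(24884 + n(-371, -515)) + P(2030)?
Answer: 26531732839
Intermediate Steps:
P(G) = 1
(-165536 + 1271117)*(24884 + n(-371, -515)) + P(2030) = (-165536 + 1271117)*(24884 + (-515 - 371)) + 1 = 1105581*(24884 - 886) + 1 = 1105581*23998 + 1 = 26531732838 + 1 = 26531732839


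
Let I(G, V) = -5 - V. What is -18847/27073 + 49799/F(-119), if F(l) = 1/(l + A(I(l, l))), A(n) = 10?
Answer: -146954726490/27073 ≈ -5.4281e+6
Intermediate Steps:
F(l) = 1/(10 + l) (F(l) = 1/(l + 10) = 1/(10 + l))
-18847/27073 + 49799/F(-119) = -18847/27073 + 49799/(1/(10 - 119)) = -18847*1/27073 + 49799/(1/(-109)) = -18847/27073 + 49799/(-1/109) = -18847/27073 + 49799*(-109) = -18847/27073 - 5428091 = -146954726490/27073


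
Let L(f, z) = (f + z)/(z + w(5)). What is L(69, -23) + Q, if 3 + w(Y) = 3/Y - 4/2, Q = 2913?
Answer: 398851/137 ≈ 2911.3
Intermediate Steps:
w(Y) = -5 + 3/Y (w(Y) = -3 + (3/Y - 4/2) = -3 + (3/Y - 4*½) = -3 + (3/Y - 2) = -3 + (-2 + 3/Y) = -5 + 3/Y)
L(f, z) = (f + z)/(-22/5 + z) (L(f, z) = (f + z)/(z + (-5 + 3/5)) = (f + z)/(z + (-5 + 3*(⅕))) = (f + z)/(z + (-5 + ⅗)) = (f + z)/(z - 22/5) = (f + z)/(-22/5 + z))
L(69, -23) + Q = 5*(69 - 23)/(-22 + 5*(-23)) + 2913 = 5*46/(-22 - 115) + 2913 = 5*46/(-137) + 2913 = 5*(-1/137)*46 + 2913 = -230/137 + 2913 = 398851/137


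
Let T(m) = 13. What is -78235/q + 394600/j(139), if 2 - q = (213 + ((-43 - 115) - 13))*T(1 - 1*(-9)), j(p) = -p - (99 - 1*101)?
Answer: -203944205/74528 ≈ -2736.5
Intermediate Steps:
j(p) = 2 - p (j(p) = -p - (99 - 101) = -p - 1*(-2) = -p + 2 = 2 - p)
q = -544 (q = 2 - (213 + ((-43 - 115) - 13))*13 = 2 - (213 + (-158 - 13))*13 = 2 - (213 - 171)*13 = 2 - 42*13 = 2 - 1*546 = 2 - 546 = -544)
-78235/q + 394600/j(139) = -78235/(-544) + 394600/(2 - 1*139) = -78235*(-1/544) + 394600/(2 - 139) = 78235/544 + 394600/(-137) = 78235/544 + 394600*(-1/137) = 78235/544 - 394600/137 = -203944205/74528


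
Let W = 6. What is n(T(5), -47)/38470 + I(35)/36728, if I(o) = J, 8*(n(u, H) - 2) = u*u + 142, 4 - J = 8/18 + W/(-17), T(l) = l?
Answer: 151548469/216177702480 ≈ 0.00070104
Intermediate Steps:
J = 598/153 (J = 4 - (8/18 + 6/(-17)) = 4 - (8*(1/18) + 6*(-1/17)) = 4 - (4/9 - 6/17) = 4 - 1*14/153 = 4 - 14/153 = 598/153 ≈ 3.9085)
n(u, H) = 79/4 + u**2/8 (n(u, H) = 2 + (u*u + 142)/8 = 2 + (u**2 + 142)/8 = 2 + (142 + u**2)/8 = 2 + (71/4 + u**2/8) = 79/4 + u**2/8)
I(o) = 598/153
n(T(5), -47)/38470 + I(35)/36728 = (79/4 + (1/8)*5**2)/38470 + (598/153)/36728 = (79/4 + (1/8)*25)*(1/38470) + (598/153)*(1/36728) = (79/4 + 25/8)*(1/38470) + 299/2809692 = (183/8)*(1/38470) + 299/2809692 = 183/307760 + 299/2809692 = 151548469/216177702480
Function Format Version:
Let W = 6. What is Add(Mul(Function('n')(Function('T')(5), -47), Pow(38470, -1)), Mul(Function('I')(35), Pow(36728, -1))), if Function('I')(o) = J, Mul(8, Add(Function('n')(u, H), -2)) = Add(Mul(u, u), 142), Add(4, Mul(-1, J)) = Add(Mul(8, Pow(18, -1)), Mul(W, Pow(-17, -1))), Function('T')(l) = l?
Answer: Rational(151548469, 216177702480) ≈ 0.00070104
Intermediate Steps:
J = Rational(598, 153) (J = Add(4, Mul(-1, Add(Mul(8, Pow(18, -1)), Mul(6, Pow(-17, -1))))) = Add(4, Mul(-1, Add(Mul(8, Rational(1, 18)), Mul(6, Rational(-1, 17))))) = Add(4, Mul(-1, Add(Rational(4, 9), Rational(-6, 17)))) = Add(4, Mul(-1, Rational(14, 153))) = Add(4, Rational(-14, 153)) = Rational(598, 153) ≈ 3.9085)
Function('n')(u, H) = Add(Rational(79, 4), Mul(Rational(1, 8), Pow(u, 2))) (Function('n')(u, H) = Add(2, Mul(Rational(1, 8), Add(Mul(u, u), 142))) = Add(2, Mul(Rational(1, 8), Add(Pow(u, 2), 142))) = Add(2, Mul(Rational(1, 8), Add(142, Pow(u, 2)))) = Add(2, Add(Rational(71, 4), Mul(Rational(1, 8), Pow(u, 2)))) = Add(Rational(79, 4), Mul(Rational(1, 8), Pow(u, 2))))
Function('I')(o) = Rational(598, 153)
Add(Mul(Function('n')(Function('T')(5), -47), Pow(38470, -1)), Mul(Function('I')(35), Pow(36728, -1))) = Add(Mul(Add(Rational(79, 4), Mul(Rational(1, 8), Pow(5, 2))), Pow(38470, -1)), Mul(Rational(598, 153), Pow(36728, -1))) = Add(Mul(Add(Rational(79, 4), Mul(Rational(1, 8), 25)), Rational(1, 38470)), Mul(Rational(598, 153), Rational(1, 36728))) = Add(Mul(Add(Rational(79, 4), Rational(25, 8)), Rational(1, 38470)), Rational(299, 2809692)) = Add(Mul(Rational(183, 8), Rational(1, 38470)), Rational(299, 2809692)) = Add(Rational(183, 307760), Rational(299, 2809692)) = Rational(151548469, 216177702480)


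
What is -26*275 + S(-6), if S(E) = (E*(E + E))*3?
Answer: -6934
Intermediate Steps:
S(E) = 6*E² (S(E) = (E*(2*E))*3 = (2*E²)*3 = 6*E²)
-26*275 + S(-6) = -26*275 + 6*(-6)² = -7150 + 6*36 = -7150 + 216 = -6934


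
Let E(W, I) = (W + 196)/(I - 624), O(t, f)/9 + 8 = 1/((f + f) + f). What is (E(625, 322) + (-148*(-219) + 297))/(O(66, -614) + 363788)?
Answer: 3032330179/33721564771 ≈ 0.089923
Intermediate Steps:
O(t, f) = -72 + 3/f (O(t, f) = -72 + 9/((f + f) + f) = -72 + 9/(2*f + f) = -72 + 9/((3*f)) = -72 + 9*(1/(3*f)) = -72 + 3/f)
E(W, I) = (196 + W)/(-624 + I)
(E(625, 322) + (-148*(-219) + 297))/(O(66, -614) + 363788) = ((196 + 625)/(-624 + 322) + (-148*(-219) + 297))/((-72 + 3/(-614)) + 363788) = (821/(-302) + (32412 + 297))/((-72 + 3*(-1/614)) + 363788) = (-1/302*821 + 32709)/((-72 - 3/614) + 363788) = (-821/302 + 32709)/(-44211/614 + 363788) = 9877297/(302*(223321621/614)) = (9877297/302)*(614/223321621) = 3032330179/33721564771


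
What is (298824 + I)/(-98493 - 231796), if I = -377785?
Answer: 78961/330289 ≈ 0.23907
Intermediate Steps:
(298824 + I)/(-98493 - 231796) = (298824 - 377785)/(-98493 - 231796) = -78961/(-330289) = -78961*(-1/330289) = 78961/330289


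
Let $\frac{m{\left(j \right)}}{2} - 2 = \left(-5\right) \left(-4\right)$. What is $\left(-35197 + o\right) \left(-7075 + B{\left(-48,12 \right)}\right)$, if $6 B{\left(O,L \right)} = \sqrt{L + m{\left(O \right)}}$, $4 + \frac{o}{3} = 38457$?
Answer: $-567146150 + \frac{80162 \sqrt{14}}{3} \approx -5.6705 \cdot 10^{8}$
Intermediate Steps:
$m{\left(j \right)} = 44$ ($m{\left(j \right)} = 4 + 2 \left(\left(-5\right) \left(-4\right)\right) = 4 + 2 \cdot 20 = 4 + 40 = 44$)
$o = 115359$ ($o = -12 + 3 \cdot 38457 = -12 + 115371 = 115359$)
$B{\left(O,L \right)} = \frac{\sqrt{44 + L}}{6}$ ($B{\left(O,L \right)} = \frac{\sqrt{L + 44}}{6} = \frac{\sqrt{44 + L}}{6}$)
$\left(-35197 + o\right) \left(-7075 + B{\left(-48,12 \right)}\right) = \left(-35197 + 115359\right) \left(-7075 + \frac{\sqrt{44 + 12}}{6}\right) = 80162 \left(-7075 + \frac{\sqrt{56}}{6}\right) = 80162 \left(-7075 + \frac{2 \sqrt{14}}{6}\right) = 80162 \left(-7075 + \frac{\sqrt{14}}{3}\right) = -567146150 + \frac{80162 \sqrt{14}}{3}$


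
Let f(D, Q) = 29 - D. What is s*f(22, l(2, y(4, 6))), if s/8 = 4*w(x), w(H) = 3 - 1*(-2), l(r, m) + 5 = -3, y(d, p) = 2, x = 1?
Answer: 1120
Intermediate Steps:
l(r, m) = -8 (l(r, m) = -5 - 3 = -8)
w(H) = 5 (w(H) = 3 + 2 = 5)
s = 160 (s = 8*(4*5) = 8*20 = 160)
s*f(22, l(2, y(4, 6))) = 160*(29 - 1*22) = 160*(29 - 22) = 160*7 = 1120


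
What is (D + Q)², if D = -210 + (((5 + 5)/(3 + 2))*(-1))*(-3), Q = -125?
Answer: 108241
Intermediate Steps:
D = -204 (D = -210 + ((10/5)*(-1))*(-3) = -210 + ((10*(⅕))*(-1))*(-3) = -210 + (2*(-1))*(-3) = -210 - 2*(-3) = -210 + 6 = -204)
(D + Q)² = (-204 - 125)² = (-329)² = 108241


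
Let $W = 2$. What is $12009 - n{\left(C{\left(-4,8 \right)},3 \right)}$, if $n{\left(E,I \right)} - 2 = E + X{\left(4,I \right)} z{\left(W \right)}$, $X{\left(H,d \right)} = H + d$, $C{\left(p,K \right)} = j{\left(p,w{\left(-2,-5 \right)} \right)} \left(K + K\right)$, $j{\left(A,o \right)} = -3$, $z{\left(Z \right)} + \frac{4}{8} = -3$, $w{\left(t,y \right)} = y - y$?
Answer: $\frac{24159}{2} \approx 12080.0$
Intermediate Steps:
$w{\left(t,y \right)} = 0$
$z{\left(Z \right)} = - \frac{7}{2}$ ($z{\left(Z \right)} = - \frac{1}{2} - 3 = - \frac{7}{2}$)
$C{\left(p,K \right)} = - 6 K$ ($C{\left(p,K \right)} = - 3 \left(K + K\right) = - 3 \cdot 2 K = - 6 K$)
$n{\left(E,I \right)} = -12 + E - \frac{7 I}{2}$ ($n{\left(E,I \right)} = 2 + \left(E + \left(4 + I\right) \left(- \frac{7}{2}\right)\right) = 2 - \left(14 - E + \frac{7 I}{2}\right) = -12 + E - \frac{7 I}{2}$)
$12009 - n{\left(C{\left(-4,8 \right)},3 \right)} = 12009 - \left(-12 - 48 - \frac{21}{2}\right) = 12009 - - \frac{141}{2} = 12009 + \frac{141}{2} = \frac{24159}{2}$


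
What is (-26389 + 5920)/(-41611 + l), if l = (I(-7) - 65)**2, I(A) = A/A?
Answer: 6823/12505 ≈ 0.54562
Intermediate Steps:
I(A) = 1
l = 4096 (l = (1 - 65)**2 = (-64)**2 = 4096)
(-26389 + 5920)/(-41611 + l) = (-26389 + 5920)/(-41611 + 4096) = -20469/(-37515) = -20469*(-1/37515) = 6823/12505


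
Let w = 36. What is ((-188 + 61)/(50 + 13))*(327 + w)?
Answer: -15367/21 ≈ -731.76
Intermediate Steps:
((-188 + 61)/(50 + 13))*(327 + w) = ((-188 + 61)/(50 + 13))*(327 + 36) = -127/63*363 = -15367/21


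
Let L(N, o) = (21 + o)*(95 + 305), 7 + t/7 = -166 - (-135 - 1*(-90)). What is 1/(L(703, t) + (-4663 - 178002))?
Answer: -1/532665 ≈ -1.8774e-6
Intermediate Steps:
t = -896 (t = -49 + 7*(-166 - (-135 - 1*(-90))) = -49 + 7*(-166 - (-135 + 90)) = -49 + 7*(-166 - 1*(-45)) = -49 + 7*(-166 + 45) = -49 + 7*(-121) = -49 - 847 = -896)
L(N, o) = 8400 + 400*o (L(N, o) = (21 + o)*400 = 8400 + 400*o)
1/(L(703, t) + (-4663 - 178002)) = 1/((8400 + 400*(-896)) + (-4663 - 178002)) = 1/((8400 - 358400) - 182665) = 1/(-350000 - 182665) = 1/(-532665) = -1/532665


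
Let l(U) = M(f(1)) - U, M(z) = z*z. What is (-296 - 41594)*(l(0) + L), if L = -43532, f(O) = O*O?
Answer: 1823513590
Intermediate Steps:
f(O) = O²
M(z) = z²
l(U) = 1 - U (l(U) = (1²)² - U = 1² - U = 1 - U)
(-296 - 41594)*(l(0) + L) = (-296 - 41594)*((1 - 1*0) - 43532) = -41890*((1 + 0) - 43532) = -41890*(1 - 43532) = -41890*(-43531) = 1823513590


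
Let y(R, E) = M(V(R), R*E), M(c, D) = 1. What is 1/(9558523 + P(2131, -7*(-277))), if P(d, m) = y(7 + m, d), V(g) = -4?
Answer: 1/9558524 ≈ 1.0462e-7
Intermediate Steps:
y(R, E) = 1
P(d, m) = 1
1/(9558523 + P(2131, -7*(-277))) = 1/(9558523 + 1) = 1/9558524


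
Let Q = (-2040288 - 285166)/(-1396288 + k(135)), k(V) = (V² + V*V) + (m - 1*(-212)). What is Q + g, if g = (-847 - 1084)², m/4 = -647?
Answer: 2539686381154/681107 ≈ 3.7288e+6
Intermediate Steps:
m = -2588 (m = 4*(-647) = -2588)
k(V) = -2376 + 2*V² (k(V) = (V² + V*V) + (-2588 - 1*(-212)) = (V² + V²) + (-2588 + 212) = 2*V² - 2376 = -2376 + 2*V²)
g = 3728761 (g = (-1931)² = 3728761)
Q = 1162727/681107 (Q = (-2040288 - 285166)/(-1396288 + (-2376 + 2*135²)) = -2325454/(-1396288 + (-2376 + 2*18225)) = -2325454/(-1396288 + (-2376 + 36450)) = -2325454/(-1396288 + 34074) = -2325454/(-1362214) = -2325454*(-1/1362214) = 1162727/681107 ≈ 1.7071)
Q + g = 1162727/681107 + 3728761 = 2539686381154/681107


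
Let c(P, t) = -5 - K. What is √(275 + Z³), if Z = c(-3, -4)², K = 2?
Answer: 2*√29481 ≈ 343.40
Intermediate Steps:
c(P, t) = -7 (c(P, t) = -5 - 1*2 = -5 - 2 = -7)
Z = 49 (Z = (-7)² = 49)
√(275 + Z³) = √(275 + 49³) = √(275 + 117649) = √117924 = 2*√29481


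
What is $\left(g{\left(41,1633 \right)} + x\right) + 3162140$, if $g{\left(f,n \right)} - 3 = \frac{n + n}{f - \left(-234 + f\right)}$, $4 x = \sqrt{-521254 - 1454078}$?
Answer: $\frac{369972364}{117} + \frac{i \sqrt{493833}}{2} \approx 3.1622 \cdot 10^{6} + 351.37 i$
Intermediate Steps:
$x = \frac{i \sqrt{493833}}{2}$ ($x = \frac{\sqrt{-521254 - 1454078}}{4} = \frac{\sqrt{-1975332}}{4} = \frac{2 i \sqrt{493833}}{4} = \frac{i \sqrt{493833}}{2} \approx 351.37 i$)
$g{\left(f,n \right)} = 3 + \frac{n}{117}$ ($g{\left(f,n \right)} = 3 + \frac{n + n}{f - \left(-234 + f\right)} = 3 + \frac{2 n}{234} = 3 + 2 n \frac{1}{234} = 3 + \frac{n}{117}$)
$\left(g{\left(41,1633 \right)} + x\right) + 3162140 = \left(\left(3 + \frac{1}{117} \cdot 1633\right) + \frac{i \sqrt{493833}}{2}\right) + 3162140 = \left(\left(3 + \frac{1633}{117}\right) + \frac{i \sqrt{493833}}{2}\right) + 3162140 = \left(\frac{1984}{117} + \frac{i \sqrt{493833}}{2}\right) + 3162140 = \frac{369972364}{117} + \frac{i \sqrt{493833}}{2}$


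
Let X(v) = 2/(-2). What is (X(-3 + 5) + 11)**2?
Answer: 100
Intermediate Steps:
X(v) = -1 (X(v) = 2*(-1/2) = -1)
(X(-3 + 5) + 11)**2 = (-1 + 11)**2 = 10**2 = 100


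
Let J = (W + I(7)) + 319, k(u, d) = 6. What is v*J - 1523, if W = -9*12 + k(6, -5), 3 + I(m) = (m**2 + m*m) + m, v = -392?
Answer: -126571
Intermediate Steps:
I(m) = -3 + m + 2*m**2 (I(m) = -3 + ((m**2 + m*m) + m) = -3 + ((m**2 + m**2) + m) = -3 + (2*m**2 + m) = -3 + (m + 2*m**2) = -3 + m + 2*m**2)
W = -102 (W = -9*12 + 6 = -108 + 6 = -102)
J = 319 (J = (-102 + (-3 + 7 + 2*7**2)) + 319 = (-102 + (-3 + 7 + 2*49)) + 319 = (-102 + (-3 + 7 + 98)) + 319 = (-102 + 102) + 319 = 0 + 319 = 319)
v*J - 1523 = -392*319 - 1523 = -125048 - 1523 = -126571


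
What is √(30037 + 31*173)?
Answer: 10*√354 ≈ 188.15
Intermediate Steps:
√(30037 + 31*173) = √(30037 + 5363) = √35400 = 10*√354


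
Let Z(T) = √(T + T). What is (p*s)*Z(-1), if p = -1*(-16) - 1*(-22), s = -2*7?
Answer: -532*I*√2 ≈ -752.36*I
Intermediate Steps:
s = -14
Z(T) = √2*√T (Z(T) = √(2*T) = √2*√T)
p = 38 (p = 16 + 22 = 38)
(p*s)*Z(-1) = (38*(-14))*(√2*√(-1)) = -532*√2*I = -532*I*√2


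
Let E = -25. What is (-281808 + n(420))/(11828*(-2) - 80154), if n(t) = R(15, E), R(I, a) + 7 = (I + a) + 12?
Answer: 40259/14830 ≈ 2.7147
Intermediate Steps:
R(I, a) = 5 + I + a (R(I, a) = -7 + ((I + a) + 12) = -7 + (12 + I + a) = 5 + I + a)
n(t) = -5 (n(t) = 5 + 15 - 25 = -5)
(-281808 + n(420))/(11828*(-2) - 80154) = (-281808 - 5)/(11828*(-2) - 80154) = -281813/(-23656 - 80154) = -281813/(-103810) = -281813*(-1/103810) = 40259/14830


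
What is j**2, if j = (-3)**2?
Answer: 81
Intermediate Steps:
j = 9
j**2 = 9**2 = 81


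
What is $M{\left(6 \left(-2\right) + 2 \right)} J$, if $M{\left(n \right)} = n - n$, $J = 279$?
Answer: $0$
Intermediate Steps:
$M{\left(n \right)} = 0$
$M{\left(6 \left(-2\right) + 2 \right)} J = 0 \cdot 279 = 0$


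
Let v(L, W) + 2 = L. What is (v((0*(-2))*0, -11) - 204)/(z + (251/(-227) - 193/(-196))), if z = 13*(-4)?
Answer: 9165352/2318969 ≈ 3.9523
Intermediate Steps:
v(L, W) = -2 + L
z = -52
(v((0*(-2))*0, -11) - 204)/(z + (251/(-227) - 193/(-196))) = ((-2 + (0*(-2))*0) - 204)/(-52 + (251/(-227) - 193/(-196))) = ((-2 + 0*0) - 204)/(-52 + (251*(-1/227) - 193*(-1/196))) = ((-2 + 0) - 204)/(-52 + (-251/227 + 193/196)) = (-2 - 204)/(-52 - 5385/44492) = -206/(-2318969/44492) = -206*(-44492/2318969) = 9165352/2318969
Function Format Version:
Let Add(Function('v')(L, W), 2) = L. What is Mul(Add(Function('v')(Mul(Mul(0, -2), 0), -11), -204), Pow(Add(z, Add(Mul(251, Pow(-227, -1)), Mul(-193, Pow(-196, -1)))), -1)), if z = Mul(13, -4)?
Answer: Rational(9165352, 2318969) ≈ 3.9523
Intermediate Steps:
Function('v')(L, W) = Add(-2, L)
z = -52
Mul(Add(Function('v')(Mul(Mul(0, -2), 0), -11), -204), Pow(Add(z, Add(Mul(251, Pow(-227, -1)), Mul(-193, Pow(-196, -1)))), -1)) = Mul(Add(Add(-2, Mul(Mul(0, -2), 0)), -204), Pow(Add(-52, Add(Mul(251, Pow(-227, -1)), Mul(-193, Pow(-196, -1)))), -1)) = Mul(Add(Add(-2, Mul(0, 0)), -204), Pow(Add(-52, Add(Mul(251, Rational(-1, 227)), Mul(-193, Rational(-1, 196)))), -1)) = Mul(Add(Add(-2, 0), -204), Pow(Add(-52, Add(Rational(-251, 227), Rational(193, 196))), -1)) = Mul(Add(-2, -204), Pow(Add(-52, Rational(-5385, 44492)), -1)) = Mul(-206, Pow(Rational(-2318969, 44492), -1)) = Mul(-206, Rational(-44492, 2318969)) = Rational(9165352, 2318969)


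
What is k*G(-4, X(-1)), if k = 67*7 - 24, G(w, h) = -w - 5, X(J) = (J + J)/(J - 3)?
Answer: -445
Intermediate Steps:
X(J) = 2*J/(-3 + J) (X(J) = (2*J)/(-3 + J) = 2*J/(-3 + J))
G(w, h) = -5 - w
k = 445 (k = 469 - 24 = 445)
k*G(-4, X(-1)) = 445*(-5 - 1*(-4)) = 445*(-5 + 4) = 445*(-1) = -445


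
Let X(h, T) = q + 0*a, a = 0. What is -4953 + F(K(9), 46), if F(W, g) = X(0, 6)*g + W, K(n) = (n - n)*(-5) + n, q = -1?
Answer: -4990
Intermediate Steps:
X(h, T) = -1 (X(h, T) = -1 + 0*0 = -1 + 0 = -1)
K(n) = n (K(n) = 0*(-5) + n = 0 + n = n)
F(W, g) = W - g (F(W, g) = -g + W = W - g)
-4953 + F(K(9), 46) = -4953 + (9 - 1*46) = -4953 + (9 - 46) = -4953 - 37 = -4990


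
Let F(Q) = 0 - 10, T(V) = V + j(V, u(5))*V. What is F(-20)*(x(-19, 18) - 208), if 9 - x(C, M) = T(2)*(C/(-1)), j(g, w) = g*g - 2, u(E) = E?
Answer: 3130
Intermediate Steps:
j(g, w) = -2 + g² (j(g, w) = g² - 2 = -2 + g²)
T(V) = V + V*(-2 + V²) (T(V) = V + (-2 + V²)*V = V + V*(-2 + V²))
x(C, M) = 9 + 6*C (x(C, M) = 9 - (2³ - 1*2)*C/(-1) = 9 - (8 - 2)*C*(-1) = 9 - 6*(-C) = 9 - (-6)*C = 9 + 6*C)
F(Q) = -10
F(-20)*(x(-19, 18) - 208) = -10*((9 + 6*(-19)) - 208) = -10*((9 - 114) - 208) = -10*(-105 - 208) = -10*(-313) = 3130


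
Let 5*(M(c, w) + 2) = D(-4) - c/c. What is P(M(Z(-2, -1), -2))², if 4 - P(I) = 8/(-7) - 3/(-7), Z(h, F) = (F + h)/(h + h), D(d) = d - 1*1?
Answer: 1089/49 ≈ 22.224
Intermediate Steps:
D(d) = -1 + d (D(d) = d - 1 = -1 + d)
Z(h, F) = (F + h)/(2*h) (Z(h, F) = (F + h)/((2*h)) = (F + h)*(1/(2*h)) = (F + h)/(2*h))
M(c, w) = -16/5 (M(c, w) = -2 + ((-1 - 4) - c/c)/5 = -2 + (-5 - 1*1)/5 = -2 + (-5 - 1)/5 = -2 + (⅕)*(-6) = -2 - 6/5 = -16/5)
P(I) = 33/7 (P(I) = 4 - (8/(-7) - 3/(-7)) = 4 - (8*(-⅐) - 3*(-⅐)) = 4 - (-8/7 + 3/7) = 4 - 1*(-5/7) = 4 + 5/7 = 33/7)
P(M(Z(-2, -1), -2))² = (33/7)² = 1089/49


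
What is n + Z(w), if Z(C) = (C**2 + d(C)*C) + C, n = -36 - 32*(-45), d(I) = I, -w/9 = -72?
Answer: 841860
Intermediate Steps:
w = 648 (w = -9*(-72) = 648)
n = 1404 (n = -36 + 1440 = 1404)
Z(C) = C + 2*C**2 (Z(C) = (C**2 + C*C) + C = (C**2 + C**2) + C = 2*C**2 + C = C + 2*C**2)
n + Z(w) = 1404 + 648*(1 + 2*648) = 1404 + 648*(1 + 1296) = 1404 + 648*1297 = 1404 + 840456 = 841860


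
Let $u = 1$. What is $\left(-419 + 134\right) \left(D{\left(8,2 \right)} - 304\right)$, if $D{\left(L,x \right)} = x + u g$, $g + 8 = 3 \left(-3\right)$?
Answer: $90915$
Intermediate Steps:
$g = -17$ ($g = -8 + 3 \left(-3\right) = -8 - 9 = -17$)
$D{\left(L,x \right)} = -17 + x$ ($D{\left(L,x \right)} = x + 1 \left(-17\right) = x - 17 = -17 + x$)
$\left(-419 + 134\right) \left(D{\left(8,2 \right)} - 304\right) = \left(-419 + 134\right) \left(\left(-17 + 2\right) - 304\right) = - 285 \left(-15 - 304\right) = \left(-285\right) \left(-319\right) = 90915$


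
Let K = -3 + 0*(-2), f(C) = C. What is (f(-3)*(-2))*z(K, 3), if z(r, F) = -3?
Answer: -18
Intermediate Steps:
K = -3 (K = -3 + 0 = -3)
(f(-3)*(-2))*z(K, 3) = -3*(-2)*(-3) = 6*(-3) = -18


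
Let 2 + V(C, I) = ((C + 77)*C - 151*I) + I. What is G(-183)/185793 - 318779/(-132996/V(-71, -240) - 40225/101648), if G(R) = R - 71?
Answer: 53538496865846984650/694385596559661 ≈ 77102.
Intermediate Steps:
G(R) = -71 + R
V(C, I) = -2 - 150*I + C*(77 + C) (V(C, I) = -2 + (((C + 77)*C - 151*I) + I) = -2 + (((77 + C)*C - 151*I) + I) = -2 + ((C*(77 + C) - 151*I) + I) = -2 + ((-151*I + C*(77 + C)) + I) = -2 + (-150*I + C*(77 + C)) = -2 - 150*I + C*(77 + C))
G(-183)/185793 - 318779/(-132996/V(-71, -240) - 40225/101648) = (-71 - 183)/185793 - 318779/(-132996/(-2 + (-71)² - 150*(-240) + 77*(-71)) - 40225/101648) = -254*1/185793 - 318779/(-132996/(-2 + 5041 + 36000 - 5467) - 40225*1/101648) = -254/185793 - 318779/(-132996/35572 - 40225/101648) = -254/185793 - 318779/(-132996*1/35572 - 40225/101648) = -254/185793 - 318779/(-33249/8893 - 40225/101648) = -254/185793 - 318779/(-3737415277/903955664) = -254/185793 - 318779*(-903955664/3737415277) = -254/185793 + 288162082614256/3737415277 = 53538496865846984650/694385596559661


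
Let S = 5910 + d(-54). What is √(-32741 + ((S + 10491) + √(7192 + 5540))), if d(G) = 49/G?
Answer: √(-5294454 + 648*√3183)/18 ≈ 127.39*I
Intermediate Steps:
S = 319091/54 (S = 5910 + 49/(-54) = 5910 + 49*(-1/54) = 5910 - 49/54 = 319091/54 ≈ 5909.1)
√(-32741 + ((S + 10491) + √(7192 + 5540))) = √(-32741 + ((319091/54 + 10491) + √(7192 + 5540))) = √(-32741 + (885605/54 + √12732)) = √(-32741 + (885605/54 + 2*√3183)) = √(-882409/54 + 2*√3183)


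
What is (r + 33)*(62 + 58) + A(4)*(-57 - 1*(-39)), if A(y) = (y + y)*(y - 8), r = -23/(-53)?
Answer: 243168/53 ≈ 4588.1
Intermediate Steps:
r = 23/53 (r = -23*(-1/53) = 23/53 ≈ 0.43396)
A(y) = 2*y*(-8 + y) (A(y) = (2*y)*(-8 + y) = 2*y*(-8 + y))
(r + 33)*(62 + 58) + A(4)*(-57 - 1*(-39)) = (23/53 + 33)*(62 + 58) + (2*4*(-8 + 4))*(-57 - 1*(-39)) = (1772/53)*120 + (2*4*(-4))*(-57 + 39) = 212640/53 - 32*(-18) = 212640/53 + 576 = 243168/53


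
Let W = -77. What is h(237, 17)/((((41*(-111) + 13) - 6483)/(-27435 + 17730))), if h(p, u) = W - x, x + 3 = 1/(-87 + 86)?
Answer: -708465/11021 ≈ -64.283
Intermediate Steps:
x = -4 (x = -3 + 1/(-87 + 86) = -3 + 1/(-1) = -3 - 1 = -4)
h(p, u) = -73 (h(p, u) = -77 - 1*(-4) = -77 + 4 = -73)
h(237, 17)/((((41*(-111) + 13) - 6483)/(-27435 + 17730))) = -73*(-27435 + 17730)/((41*(-111) + 13) - 6483) = -73*(-9705/((-4551 + 13) - 6483)) = -73*(-9705/(-4538 - 6483)) = -73/((-11021*(-1/9705))) = -73/11021/9705 = -73*9705/11021 = -708465/11021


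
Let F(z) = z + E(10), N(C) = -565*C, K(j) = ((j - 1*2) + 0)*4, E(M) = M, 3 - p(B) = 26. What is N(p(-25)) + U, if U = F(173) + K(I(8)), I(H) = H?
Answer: 13202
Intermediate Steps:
p(B) = -23 (p(B) = 3 - 1*26 = 3 - 26 = -23)
K(j) = -8 + 4*j (K(j) = ((j - 2) + 0)*4 = ((-2 + j) + 0)*4 = (-2 + j)*4 = -8 + 4*j)
F(z) = 10 + z (F(z) = z + 10 = 10 + z)
U = 207 (U = (10 + 173) + (-8 + 4*8) = 183 + (-8 + 32) = 183 + 24 = 207)
N(p(-25)) + U = -565*(-23) + 207 = 12995 + 207 = 13202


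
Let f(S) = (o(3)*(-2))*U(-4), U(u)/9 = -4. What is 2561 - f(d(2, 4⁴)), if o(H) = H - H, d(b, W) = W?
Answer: 2561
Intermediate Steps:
U(u) = -36 (U(u) = 9*(-4) = -36)
o(H) = 0
f(S) = 0 (f(S) = (0*(-2))*(-36) = 0*(-36) = 0)
2561 - f(d(2, 4⁴)) = 2561 - 1*0 = 2561 + 0 = 2561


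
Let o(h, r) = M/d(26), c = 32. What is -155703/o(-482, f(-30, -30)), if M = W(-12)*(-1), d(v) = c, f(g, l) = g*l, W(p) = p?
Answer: -415208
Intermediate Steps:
d(v) = 32
M = 12 (M = -12*(-1) = 12)
o(h, r) = 3/8 (o(h, r) = 12/32 = 12*(1/32) = 3/8)
-155703/o(-482, f(-30, -30)) = -155703/3/8 = -155703*8/3 = -415208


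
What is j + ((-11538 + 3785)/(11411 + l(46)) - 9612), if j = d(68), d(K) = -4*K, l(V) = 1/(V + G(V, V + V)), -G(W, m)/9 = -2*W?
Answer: -98582033182/9973215 ≈ -9884.7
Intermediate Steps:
G(W, m) = 18*W (G(W, m) = -(-18)*W = 18*W)
l(V) = 1/(19*V) (l(V) = 1/(V + 18*V) = 1/(19*V))
j = -272 (j = -4*68 = -272)
j + ((-11538 + 3785)/(11411 + l(46)) - 9612) = -272 + ((-11538 + 3785)/(11411 + (1/19)/46) - 9612) = -272 + (-7753/(11411 + (1/19)*(1/46)) - 9612) = -272 + (-7753/(11411 + 1/874) - 9612) = -272 + (-7753/9973215/874 - 9612) = -272 + (-7753*874/9973215 - 9612) = -272 + (-6776122/9973215 - 9612) = -272 - 95869318702/9973215 = -98582033182/9973215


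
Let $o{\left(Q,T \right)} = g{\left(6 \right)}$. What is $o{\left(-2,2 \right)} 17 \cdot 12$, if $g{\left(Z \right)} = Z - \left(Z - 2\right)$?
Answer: $408$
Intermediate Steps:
$g{\left(Z \right)} = 2$ ($g{\left(Z \right)} = Z - \left(-2 + Z\right) = 2$)
$o{\left(Q,T \right)} = 2$
$o{\left(-2,2 \right)} 17 \cdot 12 = 2 \cdot 17 \cdot 12 = 34 \cdot 12 = 408$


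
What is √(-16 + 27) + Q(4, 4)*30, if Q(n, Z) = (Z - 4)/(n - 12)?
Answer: √11 ≈ 3.3166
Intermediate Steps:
Q(n, Z) = (-4 + Z)/(-12 + n)
√(-16 + 27) + Q(4, 4)*30 = √(-16 + 27) + ((-4 + 4)/(-12 + 4))*30 = √11 + (0/(-8))*30 = √11 - ⅛*0*30 = √11 + 0*30 = √11 + 0 = √11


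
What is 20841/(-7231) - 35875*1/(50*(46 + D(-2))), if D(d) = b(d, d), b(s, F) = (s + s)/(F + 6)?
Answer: -2450435/130158 ≈ -18.827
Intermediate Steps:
b(s, F) = 2*s/(6 + F) (b(s, F) = (2*s)/(6 + F) = 2*s/(6 + F))
D(d) = 2*d/(6 + d)
20841/(-7231) - 35875*1/(50*(46 + D(-2))) = 20841/(-7231) - 35875*1/(50*(46 + 2*(-2)/(6 - 2))) = 20841*(-1/7231) - 35875*1/(50*(46 + 2*(-2)/4)) = -20841/7231 - 35875*1/(50*(46 + 2*(-2)*(1/4))) = -20841/7231 - 35875*1/(50*(46 - 1)) = -20841/7231 - 35875/(45*50) = -20841/7231 - 35875/2250 = -20841/7231 - 35875*1/2250 = -20841/7231 - 287/18 = -2450435/130158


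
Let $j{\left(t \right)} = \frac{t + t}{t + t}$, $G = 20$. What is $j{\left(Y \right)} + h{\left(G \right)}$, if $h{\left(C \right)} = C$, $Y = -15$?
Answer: $21$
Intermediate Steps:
$j{\left(t \right)} = 1$ ($j{\left(t \right)} = \frac{2 t}{2 t} = 2 t \frac{1}{2 t} = 1$)
$j{\left(Y \right)} + h{\left(G \right)} = 1 + 20 = 21$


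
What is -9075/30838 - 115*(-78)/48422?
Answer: -81406395/746618818 ≈ -0.10903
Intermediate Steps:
-9075/30838 - 115*(-78)/48422 = -9075*1/30838 + 8970*(1/48422) = -9075/30838 + 4485/24211 = -81406395/746618818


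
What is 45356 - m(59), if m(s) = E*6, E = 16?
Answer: 45260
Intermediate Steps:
m(s) = 96 (m(s) = 16*6 = 96)
45356 - m(59) = 45356 - 1*96 = 45356 - 96 = 45260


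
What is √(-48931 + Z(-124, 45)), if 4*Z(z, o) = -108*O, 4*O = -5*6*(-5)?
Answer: I*√199774/2 ≈ 223.48*I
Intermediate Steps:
O = 75/2 (O = (-5*6*(-5))/4 = (-30*(-5))/4 = (¼)*150 = 75/2 ≈ 37.500)
Z(z, o) = -2025/2 (Z(z, o) = (-108*75/2)/4 = (¼)*(-4050) = -2025/2)
√(-48931 + Z(-124, 45)) = √(-48931 - 2025/2) = √(-99887/2) = I*√199774/2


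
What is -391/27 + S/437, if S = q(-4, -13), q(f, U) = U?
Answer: -171218/11799 ≈ -14.511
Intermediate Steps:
S = -13
-391/27 + S/437 = -391/27 - 13/437 = -171218/11799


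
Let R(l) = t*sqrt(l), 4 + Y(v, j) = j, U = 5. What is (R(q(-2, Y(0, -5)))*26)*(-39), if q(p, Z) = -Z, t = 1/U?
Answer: -3042/5 ≈ -608.40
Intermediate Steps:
Y(v, j) = -4 + j
t = 1/5 ≈ 0.20000
R(l) = sqrt(l)/5
(R(q(-2, Y(0, -5)))*26)*(-39) = ((sqrt(-(-4 - 5))/5)*26)*(-39) = ((sqrt(-1*(-9))/5)*26)*(-39) = ((sqrt(9)/5)*26)*(-39) = (((1/5)*3)*26)*(-39) = ((3/5)*26)*(-39) = (78/5)*(-39) = -3042/5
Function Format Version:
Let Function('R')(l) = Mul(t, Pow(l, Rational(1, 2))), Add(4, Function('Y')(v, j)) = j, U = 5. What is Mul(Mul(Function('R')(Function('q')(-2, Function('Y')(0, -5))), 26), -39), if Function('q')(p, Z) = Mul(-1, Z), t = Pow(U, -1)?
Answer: Rational(-3042, 5) ≈ -608.40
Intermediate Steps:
Function('Y')(v, j) = Add(-4, j)
t = Rational(1, 5) (t = Pow(5, -1) = Rational(1, 5) ≈ 0.20000)
Function('R')(l) = Mul(Rational(1, 5), Pow(l, Rational(1, 2)))
Mul(Mul(Function('R')(Function('q')(-2, Function('Y')(0, -5))), 26), -39) = Mul(Mul(Mul(Rational(1, 5), Pow(Mul(-1, Add(-4, -5)), Rational(1, 2))), 26), -39) = Mul(Mul(Mul(Rational(1, 5), Pow(Mul(-1, -9), Rational(1, 2))), 26), -39) = Mul(Mul(Mul(Rational(1, 5), Pow(9, Rational(1, 2))), 26), -39) = Mul(Mul(Mul(Rational(1, 5), 3), 26), -39) = Mul(Mul(Rational(3, 5), 26), -39) = Mul(Rational(78, 5), -39) = Rational(-3042, 5)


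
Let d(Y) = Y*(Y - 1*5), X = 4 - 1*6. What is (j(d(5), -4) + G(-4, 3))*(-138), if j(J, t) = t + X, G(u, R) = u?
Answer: 1380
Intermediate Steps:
X = -2 (X = 4 - 6 = -2)
d(Y) = Y*(-5 + Y) (d(Y) = Y*(Y - 5) = Y*(-5 + Y))
j(J, t) = -2 + t (j(J, t) = t - 2 = -2 + t)
(j(d(5), -4) + G(-4, 3))*(-138) = ((-2 - 4) - 4)*(-138) = (-6 - 4)*(-138) = -10*(-138) = 1380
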